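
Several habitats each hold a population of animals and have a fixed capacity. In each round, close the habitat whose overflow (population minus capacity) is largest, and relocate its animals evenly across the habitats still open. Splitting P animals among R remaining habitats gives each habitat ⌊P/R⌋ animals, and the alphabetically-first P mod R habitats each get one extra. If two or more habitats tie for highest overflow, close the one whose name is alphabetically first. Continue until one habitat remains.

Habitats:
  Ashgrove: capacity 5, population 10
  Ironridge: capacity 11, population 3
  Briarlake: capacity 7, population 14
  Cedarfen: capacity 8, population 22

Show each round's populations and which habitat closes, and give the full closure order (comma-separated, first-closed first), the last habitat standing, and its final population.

Closure order: Cedarfen, Briarlake, Ashgrove
Last habitat: Ironridge with 49 animals

Round 1: Ashgrove=10 Briarlake=14 Cedarfen=22 Ironridge=3 → close Cedarfen (overflow 14)
  22÷3 = 7 each, +1 to first 1
Round 2: Ashgrove=18 Briarlake=21 Ironridge=10 → close Briarlake (overflow 14)
  21÷2 = 10 each, +1 to first 1
Round 3: Ashgrove=29 Ironridge=20 → close Ashgrove (overflow 24)
  29÷1 = 29 each, +1 to first 0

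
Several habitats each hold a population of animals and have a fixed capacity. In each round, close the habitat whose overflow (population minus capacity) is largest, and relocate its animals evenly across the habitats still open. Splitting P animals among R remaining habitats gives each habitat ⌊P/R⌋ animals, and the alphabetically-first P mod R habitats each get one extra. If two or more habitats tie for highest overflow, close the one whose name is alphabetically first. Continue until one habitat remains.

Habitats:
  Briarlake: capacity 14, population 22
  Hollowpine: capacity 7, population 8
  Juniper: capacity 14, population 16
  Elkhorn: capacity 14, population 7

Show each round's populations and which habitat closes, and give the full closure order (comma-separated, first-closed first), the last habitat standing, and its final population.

Round 1: Briarlake=22 Elkhorn=7 Hollowpine=8 Juniper=16 → close Briarlake (overflow 8)
  22÷3 = 7 each, +1 to first 1
Round 2: Elkhorn=15 Hollowpine=15 Juniper=23 → close Juniper (overflow 9)
  23÷2 = 11 each, +1 to first 1
Round 3: Elkhorn=27 Hollowpine=26 → close Hollowpine (overflow 19)
  26÷1 = 26 each, +1 to first 0

Closure order: Briarlake, Juniper, Hollowpine
Last habitat: Elkhorn with 53 animals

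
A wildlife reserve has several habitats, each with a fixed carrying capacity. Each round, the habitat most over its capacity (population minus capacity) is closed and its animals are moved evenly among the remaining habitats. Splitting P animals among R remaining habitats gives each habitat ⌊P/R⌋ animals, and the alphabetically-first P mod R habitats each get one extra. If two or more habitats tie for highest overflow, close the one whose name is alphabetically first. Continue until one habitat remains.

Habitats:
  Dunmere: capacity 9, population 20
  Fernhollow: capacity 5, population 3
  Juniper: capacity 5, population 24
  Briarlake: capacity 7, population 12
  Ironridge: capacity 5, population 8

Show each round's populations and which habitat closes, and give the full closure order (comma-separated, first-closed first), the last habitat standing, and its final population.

Round 1: Briarlake=12 Dunmere=20 Fernhollow=3 Ironridge=8 Juniper=24 → close Juniper (overflow 19)
  24÷4 = 6 each, +1 to first 0
Round 2: Briarlake=18 Dunmere=26 Fernhollow=9 Ironridge=14 → close Dunmere (overflow 17)
  26÷3 = 8 each, +1 to first 2
Round 3: Briarlake=27 Fernhollow=18 Ironridge=22 → close Briarlake (overflow 20)
  27÷2 = 13 each, +1 to first 1
Round 4: Fernhollow=32 Ironridge=35 → close Ironridge (overflow 30)
  35÷1 = 35 each, +1 to first 0

Closure order: Juniper, Dunmere, Briarlake, Ironridge
Last habitat: Fernhollow with 67 animals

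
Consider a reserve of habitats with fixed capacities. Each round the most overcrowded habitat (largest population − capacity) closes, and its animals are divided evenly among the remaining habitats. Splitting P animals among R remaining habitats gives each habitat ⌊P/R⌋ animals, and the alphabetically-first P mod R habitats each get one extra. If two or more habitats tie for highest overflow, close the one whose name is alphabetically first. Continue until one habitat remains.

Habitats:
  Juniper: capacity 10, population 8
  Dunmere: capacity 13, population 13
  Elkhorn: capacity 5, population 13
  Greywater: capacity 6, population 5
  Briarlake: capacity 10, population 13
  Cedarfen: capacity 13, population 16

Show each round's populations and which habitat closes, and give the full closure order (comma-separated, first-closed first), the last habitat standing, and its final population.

Closure order: Elkhorn, Briarlake, Cedarfen, Dunmere, Greywater
Last habitat: Juniper with 68 animals

Round 1: Briarlake=13 Cedarfen=16 Dunmere=13 Elkhorn=13 Greywater=5 Juniper=8 → close Elkhorn (overflow 8)
  13÷5 = 2 each, +1 to first 3
Round 2: Briarlake=16 Cedarfen=19 Dunmere=16 Greywater=7 Juniper=10 → close Briarlake (overflow 6)
  16÷4 = 4 each, +1 to first 0
Round 3: Cedarfen=23 Dunmere=20 Greywater=11 Juniper=14 → close Cedarfen (overflow 10)
  23÷3 = 7 each, +1 to first 2
Round 4: Dunmere=28 Greywater=19 Juniper=21 → close Dunmere (overflow 15)
  28÷2 = 14 each, +1 to first 0
Round 5: Greywater=33 Juniper=35 → close Greywater (overflow 27)
  33÷1 = 33 each, +1 to first 0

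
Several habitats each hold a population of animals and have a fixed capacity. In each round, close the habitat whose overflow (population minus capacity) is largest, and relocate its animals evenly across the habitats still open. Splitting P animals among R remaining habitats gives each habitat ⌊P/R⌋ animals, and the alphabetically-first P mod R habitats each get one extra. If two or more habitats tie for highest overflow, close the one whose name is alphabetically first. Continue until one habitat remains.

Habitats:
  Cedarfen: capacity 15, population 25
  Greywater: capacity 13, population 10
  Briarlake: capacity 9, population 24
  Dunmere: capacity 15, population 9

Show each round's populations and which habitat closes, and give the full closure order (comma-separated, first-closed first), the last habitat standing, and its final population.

Closure order: Briarlake, Cedarfen, Greywater
Last habitat: Dunmere with 68 animals

Round 1: Briarlake=24 Cedarfen=25 Dunmere=9 Greywater=10 → close Briarlake (overflow 15)
  24÷3 = 8 each, +1 to first 0
Round 2: Cedarfen=33 Dunmere=17 Greywater=18 → close Cedarfen (overflow 18)
  33÷2 = 16 each, +1 to first 1
Round 3: Dunmere=34 Greywater=34 → close Greywater (overflow 21)
  34÷1 = 34 each, +1 to first 0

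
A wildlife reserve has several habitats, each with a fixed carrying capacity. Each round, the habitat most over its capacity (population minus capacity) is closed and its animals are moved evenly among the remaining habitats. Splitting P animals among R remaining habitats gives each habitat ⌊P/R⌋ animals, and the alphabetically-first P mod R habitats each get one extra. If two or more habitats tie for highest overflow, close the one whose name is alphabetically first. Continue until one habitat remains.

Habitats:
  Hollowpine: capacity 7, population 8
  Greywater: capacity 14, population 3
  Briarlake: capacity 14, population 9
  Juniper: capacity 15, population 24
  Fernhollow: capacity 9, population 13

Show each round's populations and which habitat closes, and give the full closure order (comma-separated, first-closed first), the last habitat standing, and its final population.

Round 1: Briarlake=9 Fernhollow=13 Greywater=3 Hollowpine=8 Juniper=24 → close Juniper (overflow 9)
  24÷4 = 6 each, +1 to first 0
Round 2: Briarlake=15 Fernhollow=19 Greywater=9 Hollowpine=14 → close Fernhollow (overflow 10)
  19÷3 = 6 each, +1 to first 1
Round 3: Briarlake=22 Greywater=15 Hollowpine=20 → close Hollowpine (overflow 13)
  20÷2 = 10 each, +1 to first 0
Round 4: Briarlake=32 Greywater=25 → close Briarlake (overflow 18)
  32÷1 = 32 each, +1 to first 0

Closure order: Juniper, Fernhollow, Hollowpine, Briarlake
Last habitat: Greywater with 57 animals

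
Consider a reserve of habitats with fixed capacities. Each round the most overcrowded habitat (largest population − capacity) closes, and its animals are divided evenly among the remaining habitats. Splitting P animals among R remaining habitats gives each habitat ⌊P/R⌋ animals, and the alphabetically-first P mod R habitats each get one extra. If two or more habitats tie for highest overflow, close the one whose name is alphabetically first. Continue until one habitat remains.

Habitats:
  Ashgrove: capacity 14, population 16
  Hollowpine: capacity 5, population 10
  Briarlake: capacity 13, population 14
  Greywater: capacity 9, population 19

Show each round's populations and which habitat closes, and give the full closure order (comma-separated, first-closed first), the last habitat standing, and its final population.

Closure order: Greywater, Hollowpine, Ashgrove
Last habitat: Briarlake with 59 animals

Round 1: Ashgrove=16 Briarlake=14 Greywater=19 Hollowpine=10 → close Greywater (overflow 10)
  19÷3 = 6 each, +1 to first 1
Round 2: Ashgrove=23 Briarlake=20 Hollowpine=16 → close Hollowpine (overflow 11)
  16÷2 = 8 each, +1 to first 0
Round 3: Ashgrove=31 Briarlake=28 → close Ashgrove (overflow 17)
  31÷1 = 31 each, +1 to first 0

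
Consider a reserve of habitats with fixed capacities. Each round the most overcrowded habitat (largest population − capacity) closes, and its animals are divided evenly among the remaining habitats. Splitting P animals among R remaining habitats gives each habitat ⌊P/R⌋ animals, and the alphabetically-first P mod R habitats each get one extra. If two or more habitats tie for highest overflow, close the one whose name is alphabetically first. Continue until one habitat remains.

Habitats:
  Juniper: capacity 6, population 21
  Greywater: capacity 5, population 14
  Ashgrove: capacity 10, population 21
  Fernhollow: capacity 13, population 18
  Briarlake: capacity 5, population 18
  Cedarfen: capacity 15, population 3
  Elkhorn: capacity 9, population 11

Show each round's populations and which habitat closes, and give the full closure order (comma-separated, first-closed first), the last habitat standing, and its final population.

Round 1: Ashgrove=21 Briarlake=18 Cedarfen=3 Elkhorn=11 Fernhollow=18 Greywater=14 Juniper=21 → close Juniper (overflow 15)
  21÷6 = 3 each, +1 to first 3
Round 2: Ashgrove=25 Briarlake=22 Cedarfen=7 Elkhorn=14 Fernhollow=21 Greywater=17 → close Briarlake (overflow 17)
  22÷5 = 4 each, +1 to first 2
Round 3: Ashgrove=30 Cedarfen=12 Elkhorn=18 Fernhollow=25 Greywater=21 → close Ashgrove (overflow 20)
  30÷4 = 7 each, +1 to first 2
Round 4: Cedarfen=20 Elkhorn=26 Fernhollow=32 Greywater=28 → close Greywater (overflow 23)
  28÷3 = 9 each, +1 to first 1
Round 5: Cedarfen=30 Elkhorn=35 Fernhollow=41 → close Fernhollow (overflow 28)
  41÷2 = 20 each, +1 to first 1
Round 6: Cedarfen=51 Elkhorn=55 → close Elkhorn (overflow 46)
  55÷1 = 55 each, +1 to first 0

Closure order: Juniper, Briarlake, Ashgrove, Greywater, Fernhollow, Elkhorn
Last habitat: Cedarfen with 106 animals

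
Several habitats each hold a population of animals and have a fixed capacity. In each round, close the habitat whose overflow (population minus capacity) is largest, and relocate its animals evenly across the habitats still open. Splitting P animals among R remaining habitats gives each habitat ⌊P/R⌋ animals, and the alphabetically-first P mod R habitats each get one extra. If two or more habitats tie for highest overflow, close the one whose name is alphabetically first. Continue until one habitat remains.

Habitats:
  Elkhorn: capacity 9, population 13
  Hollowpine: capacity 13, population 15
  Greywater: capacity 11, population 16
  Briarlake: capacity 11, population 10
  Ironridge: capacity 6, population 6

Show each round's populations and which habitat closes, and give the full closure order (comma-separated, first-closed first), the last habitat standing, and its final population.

Closure order: Greywater, Elkhorn, Hollowpine, Briarlake
Last habitat: Ironridge with 60 animals

Round 1: Briarlake=10 Elkhorn=13 Greywater=16 Hollowpine=15 Ironridge=6 → close Greywater (overflow 5)
  16÷4 = 4 each, +1 to first 0
Round 2: Briarlake=14 Elkhorn=17 Hollowpine=19 Ironridge=10 → close Elkhorn (overflow 8)
  17÷3 = 5 each, +1 to first 2
Round 3: Briarlake=20 Hollowpine=25 Ironridge=15 → close Hollowpine (overflow 12)
  25÷2 = 12 each, +1 to first 1
Round 4: Briarlake=33 Ironridge=27 → close Briarlake (overflow 22)
  33÷1 = 33 each, +1 to first 0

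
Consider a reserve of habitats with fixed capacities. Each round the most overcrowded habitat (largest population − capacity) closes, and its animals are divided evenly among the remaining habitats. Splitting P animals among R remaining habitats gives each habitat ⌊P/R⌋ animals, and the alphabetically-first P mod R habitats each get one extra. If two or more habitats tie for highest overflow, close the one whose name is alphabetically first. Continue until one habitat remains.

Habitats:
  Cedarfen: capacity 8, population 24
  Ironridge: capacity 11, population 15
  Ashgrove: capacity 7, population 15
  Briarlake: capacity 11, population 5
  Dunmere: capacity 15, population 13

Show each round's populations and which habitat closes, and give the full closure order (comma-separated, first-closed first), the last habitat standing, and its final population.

Round 1: Ashgrove=15 Briarlake=5 Cedarfen=24 Dunmere=13 Ironridge=15 → close Cedarfen (overflow 16)
  24÷4 = 6 each, +1 to first 0
Round 2: Ashgrove=21 Briarlake=11 Dunmere=19 Ironridge=21 → close Ashgrove (overflow 14)
  21÷3 = 7 each, +1 to first 0
Round 3: Briarlake=18 Dunmere=26 Ironridge=28 → close Ironridge (overflow 17)
  28÷2 = 14 each, +1 to first 0
Round 4: Briarlake=32 Dunmere=40 → close Dunmere (overflow 25)
  40÷1 = 40 each, +1 to first 0

Closure order: Cedarfen, Ashgrove, Ironridge, Dunmere
Last habitat: Briarlake with 72 animals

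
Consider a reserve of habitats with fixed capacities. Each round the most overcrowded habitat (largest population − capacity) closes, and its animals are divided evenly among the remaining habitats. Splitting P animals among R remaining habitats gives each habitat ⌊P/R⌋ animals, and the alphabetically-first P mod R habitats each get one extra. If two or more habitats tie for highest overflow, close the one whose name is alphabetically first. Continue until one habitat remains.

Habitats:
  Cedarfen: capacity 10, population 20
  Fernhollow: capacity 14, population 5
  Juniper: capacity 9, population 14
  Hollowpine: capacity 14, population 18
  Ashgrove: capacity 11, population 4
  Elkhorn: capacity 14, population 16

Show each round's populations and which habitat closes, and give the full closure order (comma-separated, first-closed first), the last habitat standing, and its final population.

Closure order: Cedarfen, Juniper, Hollowpine, Elkhorn, Ashgrove
Last habitat: Fernhollow with 77 animals

Round 1: Ashgrove=4 Cedarfen=20 Elkhorn=16 Fernhollow=5 Hollowpine=18 Juniper=14 → close Cedarfen (overflow 10)
  20÷5 = 4 each, +1 to first 0
Round 2: Ashgrove=8 Elkhorn=20 Fernhollow=9 Hollowpine=22 Juniper=18 → close Juniper (overflow 9)
  18÷4 = 4 each, +1 to first 2
Round 3: Ashgrove=13 Elkhorn=25 Fernhollow=13 Hollowpine=26 → close Hollowpine (overflow 12)
  26÷3 = 8 each, +1 to first 2
Round 4: Ashgrove=22 Elkhorn=34 Fernhollow=21 → close Elkhorn (overflow 20)
  34÷2 = 17 each, +1 to first 0
Round 5: Ashgrove=39 Fernhollow=38 → close Ashgrove (overflow 28)
  39÷1 = 39 each, +1 to first 0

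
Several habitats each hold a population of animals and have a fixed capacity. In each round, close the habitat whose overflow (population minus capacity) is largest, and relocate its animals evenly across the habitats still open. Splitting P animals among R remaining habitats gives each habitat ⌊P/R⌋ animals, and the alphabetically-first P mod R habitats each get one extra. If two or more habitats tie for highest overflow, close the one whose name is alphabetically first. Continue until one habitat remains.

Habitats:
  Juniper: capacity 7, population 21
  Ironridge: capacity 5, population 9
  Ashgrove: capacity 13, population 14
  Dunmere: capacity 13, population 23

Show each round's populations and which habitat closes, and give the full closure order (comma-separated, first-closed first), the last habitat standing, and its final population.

Closure order: Juniper, Dunmere, Ironridge
Last habitat: Ashgrove with 67 animals

Round 1: Ashgrove=14 Dunmere=23 Ironridge=9 Juniper=21 → close Juniper (overflow 14)
  21÷3 = 7 each, +1 to first 0
Round 2: Ashgrove=21 Dunmere=30 Ironridge=16 → close Dunmere (overflow 17)
  30÷2 = 15 each, +1 to first 0
Round 3: Ashgrove=36 Ironridge=31 → close Ironridge (overflow 26)
  31÷1 = 31 each, +1 to first 0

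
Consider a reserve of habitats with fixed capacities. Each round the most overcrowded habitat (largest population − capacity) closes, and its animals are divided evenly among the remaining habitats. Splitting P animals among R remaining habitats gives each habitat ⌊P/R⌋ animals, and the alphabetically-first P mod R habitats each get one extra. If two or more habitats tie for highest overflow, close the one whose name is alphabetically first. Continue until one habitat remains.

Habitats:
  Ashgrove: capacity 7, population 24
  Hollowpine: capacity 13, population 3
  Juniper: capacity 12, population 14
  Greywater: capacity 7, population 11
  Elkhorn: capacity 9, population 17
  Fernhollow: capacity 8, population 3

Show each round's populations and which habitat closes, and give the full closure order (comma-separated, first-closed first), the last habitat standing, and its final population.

Round 1: Ashgrove=24 Elkhorn=17 Fernhollow=3 Greywater=11 Hollowpine=3 Juniper=14 → close Ashgrove (overflow 17)
  24÷5 = 4 each, +1 to first 4
Round 2: Elkhorn=22 Fernhollow=8 Greywater=16 Hollowpine=8 Juniper=18 → close Elkhorn (overflow 13)
  22÷4 = 5 each, +1 to first 2
Round 3: Fernhollow=14 Greywater=22 Hollowpine=13 Juniper=23 → close Greywater (overflow 15)
  22÷3 = 7 each, +1 to first 1
Round 4: Fernhollow=22 Hollowpine=20 Juniper=30 → close Juniper (overflow 18)
  30÷2 = 15 each, +1 to first 0
Round 5: Fernhollow=37 Hollowpine=35 → close Fernhollow (overflow 29)
  37÷1 = 37 each, +1 to first 0

Closure order: Ashgrove, Elkhorn, Greywater, Juniper, Fernhollow
Last habitat: Hollowpine with 72 animals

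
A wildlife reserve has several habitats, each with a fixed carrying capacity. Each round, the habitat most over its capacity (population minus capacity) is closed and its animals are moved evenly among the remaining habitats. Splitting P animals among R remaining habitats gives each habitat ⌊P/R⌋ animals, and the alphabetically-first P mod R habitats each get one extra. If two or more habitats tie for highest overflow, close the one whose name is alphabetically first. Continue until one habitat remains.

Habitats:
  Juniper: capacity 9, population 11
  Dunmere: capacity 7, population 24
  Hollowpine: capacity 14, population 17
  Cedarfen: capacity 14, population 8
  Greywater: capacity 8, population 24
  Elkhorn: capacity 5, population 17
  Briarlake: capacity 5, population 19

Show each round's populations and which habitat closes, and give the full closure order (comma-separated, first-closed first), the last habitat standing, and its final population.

Round 1: Briarlake=19 Cedarfen=8 Dunmere=24 Elkhorn=17 Greywater=24 Hollowpine=17 Juniper=11 → close Dunmere (overflow 17)
  24÷6 = 4 each, +1 to first 0
Round 2: Briarlake=23 Cedarfen=12 Elkhorn=21 Greywater=28 Hollowpine=21 Juniper=15 → close Greywater (overflow 20)
  28÷5 = 5 each, +1 to first 3
Round 3: Briarlake=29 Cedarfen=18 Elkhorn=27 Hollowpine=26 Juniper=20 → close Briarlake (overflow 24)
  29÷4 = 7 each, +1 to first 1
Round 4: Cedarfen=26 Elkhorn=34 Hollowpine=33 Juniper=27 → close Elkhorn (overflow 29)
  34÷3 = 11 each, +1 to first 1
Round 5: Cedarfen=38 Hollowpine=44 Juniper=38 → close Hollowpine (overflow 30)
  44÷2 = 22 each, +1 to first 0
Round 6: Cedarfen=60 Juniper=60 → close Juniper (overflow 51)
  60÷1 = 60 each, +1 to first 0

Closure order: Dunmere, Greywater, Briarlake, Elkhorn, Hollowpine, Juniper
Last habitat: Cedarfen with 120 animals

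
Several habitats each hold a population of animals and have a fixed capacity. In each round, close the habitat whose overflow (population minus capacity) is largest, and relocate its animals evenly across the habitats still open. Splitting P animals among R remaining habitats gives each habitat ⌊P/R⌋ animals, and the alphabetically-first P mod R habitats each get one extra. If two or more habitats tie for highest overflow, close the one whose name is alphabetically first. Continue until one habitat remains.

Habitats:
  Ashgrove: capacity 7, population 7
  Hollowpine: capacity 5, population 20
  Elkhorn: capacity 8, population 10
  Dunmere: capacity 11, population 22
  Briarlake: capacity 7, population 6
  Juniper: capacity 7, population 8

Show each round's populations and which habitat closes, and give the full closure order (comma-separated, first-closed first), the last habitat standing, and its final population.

Round 1: Ashgrove=7 Briarlake=6 Dunmere=22 Elkhorn=10 Hollowpine=20 Juniper=8 → close Hollowpine (overflow 15)
  20÷5 = 4 each, +1 to first 0
Round 2: Ashgrove=11 Briarlake=10 Dunmere=26 Elkhorn=14 Juniper=12 → close Dunmere (overflow 15)
  26÷4 = 6 each, +1 to first 2
Round 3: Ashgrove=18 Briarlake=17 Elkhorn=20 Juniper=18 → close Elkhorn (overflow 12)
  20÷3 = 6 each, +1 to first 2
Round 4: Ashgrove=25 Briarlake=24 Juniper=24 → close Ashgrove (overflow 18)
  25÷2 = 12 each, +1 to first 1
Round 5: Briarlake=37 Juniper=36 → close Briarlake (overflow 30)
  37÷1 = 37 each, +1 to first 0

Closure order: Hollowpine, Dunmere, Elkhorn, Ashgrove, Briarlake
Last habitat: Juniper with 73 animals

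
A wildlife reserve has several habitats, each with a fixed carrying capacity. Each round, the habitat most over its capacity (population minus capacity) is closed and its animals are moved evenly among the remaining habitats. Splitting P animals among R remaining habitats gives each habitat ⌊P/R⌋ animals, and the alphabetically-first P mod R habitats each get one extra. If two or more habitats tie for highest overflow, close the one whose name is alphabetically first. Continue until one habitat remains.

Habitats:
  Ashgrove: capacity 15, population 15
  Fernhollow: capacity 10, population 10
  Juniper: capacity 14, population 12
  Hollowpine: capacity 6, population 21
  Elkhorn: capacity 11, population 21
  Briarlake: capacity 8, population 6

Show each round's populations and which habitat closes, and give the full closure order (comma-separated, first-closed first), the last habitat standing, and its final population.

Round 1: Ashgrove=15 Briarlake=6 Elkhorn=21 Fernhollow=10 Hollowpine=21 Juniper=12 → close Hollowpine (overflow 15)
  21÷5 = 4 each, +1 to first 1
Round 2: Ashgrove=20 Briarlake=10 Elkhorn=25 Fernhollow=14 Juniper=16 → close Elkhorn (overflow 14)
  25÷4 = 6 each, +1 to first 1
Round 3: Ashgrove=27 Briarlake=16 Fernhollow=20 Juniper=22 → close Ashgrove (overflow 12)
  27÷3 = 9 each, +1 to first 0
Round 4: Briarlake=25 Fernhollow=29 Juniper=31 → close Fernhollow (overflow 19)
  29÷2 = 14 each, +1 to first 1
Round 5: Briarlake=40 Juniper=45 → close Briarlake (overflow 32)
  40÷1 = 40 each, +1 to first 0

Closure order: Hollowpine, Elkhorn, Ashgrove, Fernhollow, Briarlake
Last habitat: Juniper with 85 animals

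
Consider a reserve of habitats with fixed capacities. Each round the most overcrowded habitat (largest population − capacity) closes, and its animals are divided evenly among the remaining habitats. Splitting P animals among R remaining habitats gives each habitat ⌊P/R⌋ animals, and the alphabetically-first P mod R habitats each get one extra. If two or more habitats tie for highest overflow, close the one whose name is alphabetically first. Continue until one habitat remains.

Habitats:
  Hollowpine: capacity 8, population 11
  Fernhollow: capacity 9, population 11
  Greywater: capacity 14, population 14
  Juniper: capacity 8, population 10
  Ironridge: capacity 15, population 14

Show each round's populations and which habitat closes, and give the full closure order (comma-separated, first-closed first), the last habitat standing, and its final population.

Round 1: Fernhollow=11 Greywater=14 Hollowpine=11 Ironridge=14 Juniper=10 → close Hollowpine (overflow 3)
  11÷4 = 2 each, +1 to first 3
Round 2: Fernhollow=14 Greywater=17 Ironridge=17 Juniper=12 → close Fernhollow (overflow 5)
  14÷3 = 4 each, +1 to first 2
Round 3: Greywater=22 Ironridge=22 Juniper=16 → close Greywater (overflow 8)
  22÷2 = 11 each, +1 to first 0
Round 4: Ironridge=33 Juniper=27 → close Juniper (overflow 19)
  27÷1 = 27 each, +1 to first 0

Closure order: Hollowpine, Fernhollow, Greywater, Juniper
Last habitat: Ironridge with 60 animals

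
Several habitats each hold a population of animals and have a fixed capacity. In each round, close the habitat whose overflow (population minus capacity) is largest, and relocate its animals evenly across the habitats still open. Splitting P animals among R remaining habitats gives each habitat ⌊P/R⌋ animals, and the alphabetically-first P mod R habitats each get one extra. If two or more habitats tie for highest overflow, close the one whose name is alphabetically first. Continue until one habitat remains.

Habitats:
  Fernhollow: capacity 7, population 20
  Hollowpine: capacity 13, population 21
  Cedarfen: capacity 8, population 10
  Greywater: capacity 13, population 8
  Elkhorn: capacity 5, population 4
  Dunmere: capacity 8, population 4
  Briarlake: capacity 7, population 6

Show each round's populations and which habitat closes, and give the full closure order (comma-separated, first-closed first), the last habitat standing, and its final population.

Closure order: Fernhollow, Hollowpine, Cedarfen, Briarlake, Elkhorn, Dunmere
Last habitat: Greywater with 73 animals

Round 1: Briarlake=6 Cedarfen=10 Dunmere=4 Elkhorn=4 Fernhollow=20 Greywater=8 Hollowpine=21 → close Fernhollow (overflow 13)
  20÷6 = 3 each, +1 to first 2
Round 2: Briarlake=10 Cedarfen=14 Dunmere=7 Elkhorn=7 Greywater=11 Hollowpine=24 → close Hollowpine (overflow 11)
  24÷5 = 4 each, +1 to first 4
Round 3: Briarlake=15 Cedarfen=19 Dunmere=12 Elkhorn=12 Greywater=15 → close Cedarfen (overflow 11)
  19÷4 = 4 each, +1 to first 3
Round 4: Briarlake=20 Dunmere=17 Elkhorn=17 Greywater=19 → close Briarlake (overflow 13)
  20÷3 = 6 each, +1 to first 2
Round 5: Dunmere=24 Elkhorn=24 Greywater=25 → close Elkhorn (overflow 19)
  24÷2 = 12 each, +1 to first 0
Round 6: Dunmere=36 Greywater=37 → close Dunmere (overflow 28)
  36÷1 = 36 each, +1 to first 0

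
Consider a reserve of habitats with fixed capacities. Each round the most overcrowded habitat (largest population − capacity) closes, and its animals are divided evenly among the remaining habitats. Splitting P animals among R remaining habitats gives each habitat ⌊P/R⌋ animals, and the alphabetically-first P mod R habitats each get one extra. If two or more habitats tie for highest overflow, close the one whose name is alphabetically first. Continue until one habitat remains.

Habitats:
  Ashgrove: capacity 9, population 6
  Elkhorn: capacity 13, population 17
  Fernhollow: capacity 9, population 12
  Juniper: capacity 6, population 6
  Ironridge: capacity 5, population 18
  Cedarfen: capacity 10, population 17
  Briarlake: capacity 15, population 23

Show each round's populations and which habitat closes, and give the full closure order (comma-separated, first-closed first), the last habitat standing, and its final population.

Closure order: Ironridge, Briarlake, Cedarfen, Elkhorn, Fernhollow, Ashgrove
Last habitat: Juniper with 99 animals

Round 1: Ashgrove=6 Briarlake=23 Cedarfen=17 Elkhorn=17 Fernhollow=12 Ironridge=18 Juniper=6 → close Ironridge (overflow 13)
  18÷6 = 3 each, +1 to first 0
Round 2: Ashgrove=9 Briarlake=26 Cedarfen=20 Elkhorn=20 Fernhollow=15 Juniper=9 → close Briarlake (overflow 11)
  26÷5 = 5 each, +1 to first 1
Round 3: Ashgrove=15 Cedarfen=25 Elkhorn=25 Fernhollow=20 Juniper=14 → close Cedarfen (overflow 15)
  25÷4 = 6 each, +1 to first 1
Round 4: Ashgrove=22 Elkhorn=31 Fernhollow=26 Juniper=20 → close Elkhorn (overflow 18)
  31÷3 = 10 each, +1 to first 1
Round 5: Ashgrove=33 Fernhollow=36 Juniper=30 → close Fernhollow (overflow 27)
  36÷2 = 18 each, +1 to first 0
Round 6: Ashgrove=51 Juniper=48 → close Ashgrove (overflow 42)
  51÷1 = 51 each, +1 to first 0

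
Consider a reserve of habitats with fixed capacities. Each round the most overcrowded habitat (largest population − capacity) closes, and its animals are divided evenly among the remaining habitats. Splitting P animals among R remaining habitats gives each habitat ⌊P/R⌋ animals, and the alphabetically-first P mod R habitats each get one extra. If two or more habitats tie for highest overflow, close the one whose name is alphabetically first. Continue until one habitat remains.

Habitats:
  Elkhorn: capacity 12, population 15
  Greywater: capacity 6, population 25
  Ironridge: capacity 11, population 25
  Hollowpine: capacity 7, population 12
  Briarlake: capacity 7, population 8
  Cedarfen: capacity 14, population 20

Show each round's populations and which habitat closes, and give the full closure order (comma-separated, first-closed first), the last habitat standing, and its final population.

Closure order: Greywater, Ironridge, Cedarfen, Hollowpine, Briarlake
Last habitat: Elkhorn with 105 animals

Round 1: Briarlake=8 Cedarfen=20 Elkhorn=15 Greywater=25 Hollowpine=12 Ironridge=25 → close Greywater (overflow 19)
  25÷5 = 5 each, +1 to first 0
Round 2: Briarlake=13 Cedarfen=25 Elkhorn=20 Hollowpine=17 Ironridge=30 → close Ironridge (overflow 19)
  30÷4 = 7 each, +1 to first 2
Round 3: Briarlake=21 Cedarfen=33 Elkhorn=27 Hollowpine=24 → close Cedarfen (overflow 19)
  33÷3 = 11 each, +1 to first 0
Round 4: Briarlake=32 Elkhorn=38 Hollowpine=35 → close Hollowpine (overflow 28)
  35÷2 = 17 each, +1 to first 1
Round 5: Briarlake=50 Elkhorn=55 → close Briarlake (overflow 43)
  50÷1 = 50 each, +1 to first 0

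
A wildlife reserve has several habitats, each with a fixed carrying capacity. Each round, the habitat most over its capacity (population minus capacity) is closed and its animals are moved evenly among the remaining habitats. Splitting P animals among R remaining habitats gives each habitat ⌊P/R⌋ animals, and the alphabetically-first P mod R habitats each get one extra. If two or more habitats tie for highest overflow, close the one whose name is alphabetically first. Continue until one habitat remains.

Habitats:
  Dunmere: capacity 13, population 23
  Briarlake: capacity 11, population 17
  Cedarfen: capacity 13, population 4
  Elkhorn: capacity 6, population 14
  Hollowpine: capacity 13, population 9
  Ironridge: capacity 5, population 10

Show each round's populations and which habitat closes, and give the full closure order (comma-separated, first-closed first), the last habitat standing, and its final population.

Round 1: Briarlake=17 Cedarfen=4 Dunmere=23 Elkhorn=14 Hollowpine=9 Ironridge=10 → close Dunmere (overflow 10)
  23÷5 = 4 each, +1 to first 3
Round 2: Briarlake=22 Cedarfen=9 Elkhorn=19 Hollowpine=13 Ironridge=14 → close Elkhorn (overflow 13)
  19÷4 = 4 each, +1 to first 3
Round 3: Briarlake=27 Cedarfen=14 Hollowpine=18 Ironridge=18 → close Briarlake (overflow 16)
  27÷3 = 9 each, +1 to first 0
Round 4: Cedarfen=23 Hollowpine=27 Ironridge=27 → close Ironridge (overflow 22)
  27÷2 = 13 each, +1 to first 1
Round 5: Cedarfen=37 Hollowpine=40 → close Hollowpine (overflow 27)
  40÷1 = 40 each, +1 to first 0

Closure order: Dunmere, Elkhorn, Briarlake, Ironridge, Hollowpine
Last habitat: Cedarfen with 77 animals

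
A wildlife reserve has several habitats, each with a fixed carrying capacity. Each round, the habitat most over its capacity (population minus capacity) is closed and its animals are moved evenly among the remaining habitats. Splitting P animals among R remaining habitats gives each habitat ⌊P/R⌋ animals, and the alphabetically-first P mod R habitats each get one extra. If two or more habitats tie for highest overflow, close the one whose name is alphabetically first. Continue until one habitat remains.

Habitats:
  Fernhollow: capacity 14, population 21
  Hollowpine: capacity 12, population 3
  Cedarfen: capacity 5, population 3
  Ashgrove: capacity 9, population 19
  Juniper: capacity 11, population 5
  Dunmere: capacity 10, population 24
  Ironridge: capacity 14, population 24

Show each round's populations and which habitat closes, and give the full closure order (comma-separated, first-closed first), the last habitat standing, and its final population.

Closure order: Dunmere, Ashgrove, Ironridge, Fernhollow, Cedarfen, Hollowpine
Last habitat: Juniper with 99 animals

Round 1: Ashgrove=19 Cedarfen=3 Dunmere=24 Fernhollow=21 Hollowpine=3 Ironridge=24 Juniper=5 → close Dunmere (overflow 14)
  24÷6 = 4 each, +1 to first 0
Round 2: Ashgrove=23 Cedarfen=7 Fernhollow=25 Hollowpine=7 Ironridge=28 Juniper=9 → close Ashgrove (overflow 14)
  23÷5 = 4 each, +1 to first 3
Round 3: Cedarfen=12 Fernhollow=30 Hollowpine=12 Ironridge=32 Juniper=13 → close Ironridge (overflow 18)
  32÷4 = 8 each, +1 to first 0
Round 4: Cedarfen=20 Fernhollow=38 Hollowpine=20 Juniper=21 → close Fernhollow (overflow 24)
  38÷3 = 12 each, +1 to first 2
Round 5: Cedarfen=33 Hollowpine=33 Juniper=33 → close Cedarfen (overflow 28)
  33÷2 = 16 each, +1 to first 1
Round 6: Hollowpine=50 Juniper=49 → close Hollowpine (overflow 38)
  50÷1 = 50 each, +1 to first 0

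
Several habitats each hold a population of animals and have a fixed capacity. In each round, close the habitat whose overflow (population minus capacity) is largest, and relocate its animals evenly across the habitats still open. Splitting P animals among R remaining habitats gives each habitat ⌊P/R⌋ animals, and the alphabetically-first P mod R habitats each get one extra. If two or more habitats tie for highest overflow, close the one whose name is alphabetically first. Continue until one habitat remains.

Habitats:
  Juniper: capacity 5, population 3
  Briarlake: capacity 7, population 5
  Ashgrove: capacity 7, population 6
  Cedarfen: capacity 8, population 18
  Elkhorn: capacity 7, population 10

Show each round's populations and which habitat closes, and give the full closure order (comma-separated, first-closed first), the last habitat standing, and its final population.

Round 1: Ashgrove=6 Briarlake=5 Cedarfen=18 Elkhorn=10 Juniper=3 → close Cedarfen (overflow 10)
  18÷4 = 4 each, +1 to first 2
Round 2: Ashgrove=11 Briarlake=10 Elkhorn=14 Juniper=7 → close Elkhorn (overflow 7)
  14÷3 = 4 each, +1 to first 2
Round 3: Ashgrove=16 Briarlake=15 Juniper=11 → close Ashgrove (overflow 9)
  16÷2 = 8 each, +1 to first 0
Round 4: Briarlake=23 Juniper=19 → close Briarlake (overflow 16)
  23÷1 = 23 each, +1 to first 0

Closure order: Cedarfen, Elkhorn, Ashgrove, Briarlake
Last habitat: Juniper with 42 animals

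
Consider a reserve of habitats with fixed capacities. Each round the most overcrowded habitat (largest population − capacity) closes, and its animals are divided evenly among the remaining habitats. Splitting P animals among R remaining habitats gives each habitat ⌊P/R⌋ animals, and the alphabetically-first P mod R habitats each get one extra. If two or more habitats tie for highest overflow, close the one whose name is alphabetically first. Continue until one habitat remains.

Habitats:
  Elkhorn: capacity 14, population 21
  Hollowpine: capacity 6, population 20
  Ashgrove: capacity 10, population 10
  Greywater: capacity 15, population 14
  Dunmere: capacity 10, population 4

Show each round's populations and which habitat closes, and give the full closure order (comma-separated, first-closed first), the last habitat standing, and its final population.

Round 1: Ashgrove=10 Dunmere=4 Elkhorn=21 Greywater=14 Hollowpine=20 → close Hollowpine (overflow 14)
  20÷4 = 5 each, +1 to first 0
Round 2: Ashgrove=15 Dunmere=9 Elkhorn=26 Greywater=19 → close Elkhorn (overflow 12)
  26÷3 = 8 each, +1 to first 2
Round 3: Ashgrove=24 Dunmere=18 Greywater=27 → close Ashgrove (overflow 14)
  24÷2 = 12 each, +1 to first 0
Round 4: Dunmere=30 Greywater=39 → close Greywater (overflow 24)
  39÷1 = 39 each, +1 to first 0

Closure order: Hollowpine, Elkhorn, Ashgrove, Greywater
Last habitat: Dunmere with 69 animals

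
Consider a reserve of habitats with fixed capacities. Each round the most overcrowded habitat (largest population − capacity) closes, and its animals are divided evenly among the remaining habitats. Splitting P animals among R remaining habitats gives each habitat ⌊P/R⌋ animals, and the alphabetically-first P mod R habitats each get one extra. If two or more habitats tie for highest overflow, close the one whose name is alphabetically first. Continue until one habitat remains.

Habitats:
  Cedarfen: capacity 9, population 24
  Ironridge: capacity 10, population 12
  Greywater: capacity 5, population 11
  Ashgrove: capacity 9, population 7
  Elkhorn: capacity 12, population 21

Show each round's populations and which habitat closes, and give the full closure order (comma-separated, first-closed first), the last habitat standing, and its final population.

Closure order: Cedarfen, Elkhorn, Greywater, Ironridge
Last habitat: Ashgrove with 75 animals

Round 1: Ashgrove=7 Cedarfen=24 Elkhorn=21 Greywater=11 Ironridge=12 → close Cedarfen (overflow 15)
  24÷4 = 6 each, +1 to first 0
Round 2: Ashgrove=13 Elkhorn=27 Greywater=17 Ironridge=18 → close Elkhorn (overflow 15)
  27÷3 = 9 each, +1 to first 0
Round 3: Ashgrove=22 Greywater=26 Ironridge=27 → close Greywater (overflow 21)
  26÷2 = 13 each, +1 to first 0
Round 4: Ashgrove=35 Ironridge=40 → close Ironridge (overflow 30)
  40÷1 = 40 each, +1 to first 0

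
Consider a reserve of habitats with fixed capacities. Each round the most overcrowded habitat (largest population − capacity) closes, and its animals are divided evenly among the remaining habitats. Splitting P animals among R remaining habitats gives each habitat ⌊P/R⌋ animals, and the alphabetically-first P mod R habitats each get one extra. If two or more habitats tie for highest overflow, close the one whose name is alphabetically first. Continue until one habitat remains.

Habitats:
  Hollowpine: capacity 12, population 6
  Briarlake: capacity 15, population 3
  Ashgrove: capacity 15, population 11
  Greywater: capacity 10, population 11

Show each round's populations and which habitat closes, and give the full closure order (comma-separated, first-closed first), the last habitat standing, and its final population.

Closure order: Greywater, Ashgrove, Hollowpine
Last habitat: Briarlake with 31 animals

Round 1: Ashgrove=11 Briarlake=3 Greywater=11 Hollowpine=6 → close Greywater (overflow 1)
  11÷3 = 3 each, +1 to first 2
Round 2: Ashgrove=15 Briarlake=7 Hollowpine=9 → close Ashgrove (overflow 0)
  15÷2 = 7 each, +1 to first 1
Round 3: Briarlake=15 Hollowpine=16 → close Hollowpine (overflow 4)
  16÷1 = 16 each, +1 to first 0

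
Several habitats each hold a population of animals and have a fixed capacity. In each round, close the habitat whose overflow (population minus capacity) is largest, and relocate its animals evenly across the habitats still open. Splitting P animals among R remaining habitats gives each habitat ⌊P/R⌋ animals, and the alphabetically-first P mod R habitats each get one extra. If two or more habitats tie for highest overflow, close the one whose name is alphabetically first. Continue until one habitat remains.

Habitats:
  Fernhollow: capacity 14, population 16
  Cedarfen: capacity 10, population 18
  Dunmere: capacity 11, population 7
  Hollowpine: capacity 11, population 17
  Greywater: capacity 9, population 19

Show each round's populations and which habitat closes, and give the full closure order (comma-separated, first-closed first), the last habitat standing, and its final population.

Closure order: Greywater, Cedarfen, Hollowpine, Fernhollow
Last habitat: Dunmere with 77 animals

Round 1: Cedarfen=18 Dunmere=7 Fernhollow=16 Greywater=19 Hollowpine=17 → close Greywater (overflow 10)
  19÷4 = 4 each, +1 to first 3
Round 2: Cedarfen=23 Dunmere=12 Fernhollow=21 Hollowpine=21 → close Cedarfen (overflow 13)
  23÷3 = 7 each, +1 to first 2
Round 3: Dunmere=20 Fernhollow=29 Hollowpine=28 → close Hollowpine (overflow 17)
  28÷2 = 14 each, +1 to first 0
Round 4: Dunmere=34 Fernhollow=43 → close Fernhollow (overflow 29)
  43÷1 = 43 each, +1 to first 0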